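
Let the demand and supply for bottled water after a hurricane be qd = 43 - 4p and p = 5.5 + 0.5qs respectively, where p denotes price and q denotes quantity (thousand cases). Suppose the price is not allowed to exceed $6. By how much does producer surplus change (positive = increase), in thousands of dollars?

-12

Rearranging supply gives qs = 2p - 11. Setting quantity demanded equal to quantity supplied, 43 - 4p = 2p - 11, gives p* = 9 and q* = 7.
Since 6 < 9, the ceiling is binding.
At p = 6: qd = 43 - 4·6 = 19 and qs = 2·6 - 11 = 1.
Producer surplus without the control is ½ · (9 - 5.5) · 7 = 12.25.
With the ceiling, producers sell 1 units at 6, so PS = ½ · (6 - 5.5) · 1 = 0.25.
Change in producer surplus = 0.25 - 12.25 = -12.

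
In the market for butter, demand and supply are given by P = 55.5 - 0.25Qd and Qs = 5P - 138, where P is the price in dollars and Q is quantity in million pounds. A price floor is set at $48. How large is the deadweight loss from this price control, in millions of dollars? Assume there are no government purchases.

Rearranging demand gives Qd = 222 - 4P. Equilibrium: 222 - 4P = 5P - 138, so 360 = 9P and P* = 40, Q* = 62.
Because the floor (48) lies above the market-clearing price, it is binding.
At P = 48: Qd = 222 - 4·48 = 30 and Qs = 5·48 - 138 = 102.
Quantity traded falls to 30. At Q = 30 the demand price is (222 - 30)/4 = 48 and the supply price is (138 + 30)/5 = 33.6.
Deadweight loss = ½ · (48 - 33.6) · (62 - 30) = ½ · 14.4 · 32 = 230.4.

230.4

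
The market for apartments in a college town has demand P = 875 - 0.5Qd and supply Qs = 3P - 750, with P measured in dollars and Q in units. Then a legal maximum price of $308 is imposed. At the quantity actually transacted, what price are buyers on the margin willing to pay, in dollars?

788

Rearranging demand gives Qd = 1750 - 2P. In a free market, 1750 - 2P = 3P - 750 gives the equilibrium P* = 500, Q* = 750.
Because the ceiling (308) lies below the market-clearing price, it is binding.
At P = 308: Qd = 1750 - 2·308 = 1134 and Qs = 3·308 - 750 = 174.
Only 174 units reach the market. On the demand curve, the marginal buyer's willingness to pay at Q = 174 is (1750 - 174)/2 = 788.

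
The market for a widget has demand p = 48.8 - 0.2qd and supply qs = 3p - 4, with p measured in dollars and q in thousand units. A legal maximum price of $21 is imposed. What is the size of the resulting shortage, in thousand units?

80

Rearranging demand gives qd = 244 - 5p. Setting quantity demanded equal to quantity supplied, 244 - 5p = 3p - 4, gives p* = 31 and q* = 89.
The ceiling of 21 is below the equilibrium price 31, so it binds.
At p = 21: qd = 244 - 5·21 = 139 and qs = 3·21 - 4 = 59.
Shortage = qd - qs = 139 - 59 = 80.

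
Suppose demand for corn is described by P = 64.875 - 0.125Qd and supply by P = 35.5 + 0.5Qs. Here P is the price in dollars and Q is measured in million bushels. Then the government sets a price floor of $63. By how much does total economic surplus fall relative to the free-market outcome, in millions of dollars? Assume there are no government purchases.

320

Rearranging demand gives Qd = 519 - 8P; rearranging supply gives Qs = 2P - 71. Setting quantity demanded equal to quantity supplied, 519 - 8P = 2P - 71, gives P* = 59 and Q* = 47.
The floor of 63 is above the equilibrium price 59, so it binds.
At P = 63: Qd = 519 - 8·63 = 15 and Qs = 2·63 - 71 = 55.
Quantity traded falls to 15. At Q = 15 the demand price is (519 - 15)/8 = 63 and the supply price is (71 + 15)/2 = 43.
Deadweight loss = ½ · (63 - 43) · (47 - 15) = ½ · 20 · 32 = 320.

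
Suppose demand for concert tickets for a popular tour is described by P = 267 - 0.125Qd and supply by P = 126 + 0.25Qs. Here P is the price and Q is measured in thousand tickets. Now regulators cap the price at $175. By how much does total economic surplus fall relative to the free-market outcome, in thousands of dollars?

6075

Rearranging demand gives Qd = 2136 - 8P; rearranging supply gives Qs = 4P - 504. In a free market, 2136 - 8P = 4P - 504 gives the equilibrium P* = 220, Q* = 376.
The ceiling of 175 is below the equilibrium price 220, so it binds.
At P = 175: Qd = 2136 - 8·175 = 736 and Qs = 4·175 - 504 = 196.
Quantity traded falls to 196. At Q = 196 the demand price is (2136 - 196)/8 = 242.5 and the supply price is (504 + 196)/4 = 175.
Deadweight loss = ½ · (242.5 - 175) · (376 - 196) = ½ · 67.5 · 180 = 6075.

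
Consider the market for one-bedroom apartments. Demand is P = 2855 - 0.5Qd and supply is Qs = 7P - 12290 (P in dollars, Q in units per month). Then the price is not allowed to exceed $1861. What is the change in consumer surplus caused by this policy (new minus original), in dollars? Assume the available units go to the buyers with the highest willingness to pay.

Rearranging demand gives Qd = 5710 - 2P. Without the control the market clears where 5710 - 2P = 7P - 12290, i.e. P* = 2000 and Q* = 1710.
Since 1861 < 2000, the ceiling is binding.
At P = 1861: Qd = 5710 - 2·1861 = 1988 and Qs = 7·1861 - 12290 = 737.
Consumer surplus without the control is ½ · (2855 - 2000) · 1710 = 731025.
With the ceiling, 737 units are sold at 1861 (assume they go to the highest-value buyers). The demand price at Q = 737 is 2486.5, so CS = ½ · [(2855 - 1861) + (2486.5 - 1861)] · 737 = 596785.75.
Change in consumer surplus = 596785.75 - 731025 = -134239.25.

-134239.25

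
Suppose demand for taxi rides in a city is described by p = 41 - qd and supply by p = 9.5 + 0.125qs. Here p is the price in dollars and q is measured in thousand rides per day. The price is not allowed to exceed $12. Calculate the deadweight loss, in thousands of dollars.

Rearranging demand gives qd = 41 - p; rearranging supply gives qs = 8p - 76. Without the control the market clears where 41 - p = 8p - 76, i.e. p* = 13 and q* = 28.
Because the ceiling (12) lies below the market-clearing price, it is binding.
At p = 12: qd = 41 - 12 = 29 and qs = 8·12 - 76 = 20.
Quantity traded falls to 20. At q = 20 the demand price is 41 - 20 = 21 and the supply price is (76 + 20)/8 = 12.
Deadweight loss = ½ · (21 - 12) · (28 - 20) = ½ · 9 · 8 = 36.

36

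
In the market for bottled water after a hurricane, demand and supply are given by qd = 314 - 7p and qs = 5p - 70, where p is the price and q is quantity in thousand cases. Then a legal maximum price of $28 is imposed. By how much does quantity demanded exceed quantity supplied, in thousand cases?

Without the control the market clears where 314 - 7p = 5p - 70, i.e. p* = 32 and q* = 90.
The ceiling of 28 is below the equilibrium price 32, so it binds.
At p = 28: qd = 314 - 7·28 = 118 and qs = 5·28 - 70 = 70.
Shortage = qd - qs = 118 - 70 = 48.

48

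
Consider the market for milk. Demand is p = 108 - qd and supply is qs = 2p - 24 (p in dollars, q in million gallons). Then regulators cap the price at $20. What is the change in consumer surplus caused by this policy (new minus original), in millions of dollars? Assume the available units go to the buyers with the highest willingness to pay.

-768

Rearranging demand gives qd = 108 - p. Setting quantity demanded equal to quantity supplied, 108 - p = 2p - 24, gives p* = 44 and q* = 64.
The ceiling of 20 is below the equilibrium price 44, so it binds.
At p = 20: qd = 108 - 20 = 88 and qs = 2·20 - 24 = 16.
Consumer surplus without the control is ½ · (108 - 44) · 64 = 2048.
With the ceiling, 16 units are sold at 20 (assume they go to the highest-value buyers). The demand price at q = 16 is 92, so CS = ½ · [(108 - 20) + (92 - 20)] · 16 = 1280.
Change in consumer surplus = 1280 - 2048 = -768.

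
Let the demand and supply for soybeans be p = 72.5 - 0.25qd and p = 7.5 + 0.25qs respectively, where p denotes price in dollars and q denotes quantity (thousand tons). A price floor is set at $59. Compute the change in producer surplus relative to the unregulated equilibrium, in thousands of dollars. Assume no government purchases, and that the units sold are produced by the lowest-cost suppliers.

Rearranging demand gives qd = 290 - 4p; rearranging supply gives qs = 4p - 30. Equilibrium: 290 - 4p = 4p - 30, so 320 = 8p and p* = 40, q* = 130.
The floor of 59 is above the equilibrium price 40, so it binds.
At p = 59: qd = 290 - 4·59 = 54 and qs = 4·59 - 30 = 206.
Producer surplus without the control is ½ · (40 - 7.5) · 130 = 2112.5.
With the floor, 54 units are sold at 59. The supply price at q = 54 is 21, so PS = ½ · [(59 - 7.5) + (59 - 21)] · 54 = 2416.5.
Change in producer surplus = 2416.5 - 2112.5 = 304.

304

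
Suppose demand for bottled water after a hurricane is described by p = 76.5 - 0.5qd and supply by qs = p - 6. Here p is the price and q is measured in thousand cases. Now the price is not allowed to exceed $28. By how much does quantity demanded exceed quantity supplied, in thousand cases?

75

Rearranging demand gives qd = 153 - 2p. In a free market, 153 - 2p = p - 6 gives the equilibrium p* = 53, q* = 47.
The ceiling of 28 is below the equilibrium price 53, so it binds.
At p = 28: qd = 153 - 2·28 = 97 and qs = 28 - 6 = 22.
Shortage = qd - qs = 97 - 22 = 75.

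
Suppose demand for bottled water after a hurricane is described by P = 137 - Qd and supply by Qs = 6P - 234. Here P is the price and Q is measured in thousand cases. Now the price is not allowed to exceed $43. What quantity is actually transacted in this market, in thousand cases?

Rearranging demand gives Qd = 137 - P. Without the control the market clears where 137 - P = 6P - 234, i.e. P* = 53 and Q* = 84.
Since 43 < 53, the ceiling is binding.
At P = 43: Qd = 137 - 43 = 94 and Qs = 6·43 - 234 = 24.
The quantity actually transacted is the short side, supply: 24.

24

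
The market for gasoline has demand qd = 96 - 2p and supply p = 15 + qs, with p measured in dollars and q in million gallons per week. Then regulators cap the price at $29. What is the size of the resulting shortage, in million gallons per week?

Rearranging supply gives qs = p - 15. Without the control the market clears where 96 - 2p = p - 15, i.e. p* = 37 and q* = 22.
Since 29 < 37, the ceiling is binding.
At p = 29: qd = 96 - 2·29 = 38 and qs = 29 - 15 = 14.
Shortage = qd - qs = 38 - 14 = 24.

24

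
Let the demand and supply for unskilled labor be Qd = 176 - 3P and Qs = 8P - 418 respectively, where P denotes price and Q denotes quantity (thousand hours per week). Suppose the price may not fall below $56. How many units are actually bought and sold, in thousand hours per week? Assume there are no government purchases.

Equilibrium: 176 - 3P = 8P - 418, so 594 = 11P and P* = 54, Q* = 14.
Since 56 > 54, the floor is binding.
At P = 56: Qd = 176 - 3·56 = 8 and Qs = 8·56 - 418 = 30.
The quantity actually transacted is the short side, demand: 8.

8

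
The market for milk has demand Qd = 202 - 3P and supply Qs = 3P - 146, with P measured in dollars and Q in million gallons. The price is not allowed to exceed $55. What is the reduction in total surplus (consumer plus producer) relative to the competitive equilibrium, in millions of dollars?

Without the control the market clears where 202 - 3P = 3P - 146, i.e. P* = 58 and Q* = 28.
The ceiling of 55 is below the equilibrium price 58, so it binds.
At P = 55: Qd = 202 - 3·55 = 37 and Qs = 3·55 - 146 = 19.
Quantity traded falls to 19. At Q = 19 the demand price is (202 - 19)/3 = 61 and the supply price is (146 + 19)/3 = 55.
Deadweight loss = ½ · (61 - 55) · (28 - 19) = ½ · 6 · 9 = 27.

27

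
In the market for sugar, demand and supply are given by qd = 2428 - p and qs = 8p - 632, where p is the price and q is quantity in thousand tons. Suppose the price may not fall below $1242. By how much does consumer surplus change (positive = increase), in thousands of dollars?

-1476574

In a free market, 2428 - p = 8p - 632 gives the equilibrium p* = 340, q* = 2088.
Since 1242 > 340, the floor is binding.
At p = 1242: qd = 2428 - 1242 = 1186 and qs = 8·1242 - 632 = 9304.
Consumer surplus without the control is ½ · (2428 - 340) · 2088 = 2179872.
With the floor, consumers buy 1186 units at 1242, so CS = ½ · (2428 - 1242) · 1186 = 703298.
Change in consumer surplus = 703298 - 2179872 = -1476574.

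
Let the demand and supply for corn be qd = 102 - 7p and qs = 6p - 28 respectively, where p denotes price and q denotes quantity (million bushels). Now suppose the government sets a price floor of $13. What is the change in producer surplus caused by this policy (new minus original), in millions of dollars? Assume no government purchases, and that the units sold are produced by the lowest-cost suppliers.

Setting quantity demanded equal to quantity supplied, 102 - 7p = 6p - 28, gives p* = 10 and q* = 32.
The floor of 13 is above the equilibrium price 10, so it binds.
At p = 13: qd = 102 - 7·13 = 11 and qs = 6·13 - 28 = 50.
Producer surplus without the control is ½ · (10 - 14/3) · 32 = 256/3.
With the floor, 11 units are sold at 13. The supply price at q = 11 is 6.5, so PS = ½ · [(13 - 14/3) + (13 - 6.5)] · 11 = 979/12.
Change in producer surplus = 979/12 - 256/3 = -3.75.

-3.75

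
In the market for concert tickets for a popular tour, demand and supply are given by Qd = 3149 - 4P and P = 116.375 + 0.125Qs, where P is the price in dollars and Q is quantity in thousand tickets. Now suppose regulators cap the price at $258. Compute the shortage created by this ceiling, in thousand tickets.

Rearranging supply gives Qs = 8P - 931. In a free market, 3149 - 4P = 8P - 931 gives the equilibrium P* = 340, Q* = 1789.
The ceiling of 258 is below the equilibrium price 340, so it binds.
At P = 258: Qd = 3149 - 4·258 = 2117 and Qs = 8·258 - 931 = 1133.
Shortage = Qd - Qs = 2117 - 1133 = 984.

984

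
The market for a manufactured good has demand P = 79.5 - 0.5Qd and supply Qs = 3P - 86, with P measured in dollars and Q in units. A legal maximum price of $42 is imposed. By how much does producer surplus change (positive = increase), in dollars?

-353.5

Rearranging demand gives Qd = 159 - 2P. Without the control the market clears where 159 - 2P = 3P - 86, i.e. P* = 49 and Q* = 61.
Because the ceiling (42) lies below the market-clearing price, it is binding.
At P = 42: Qd = 159 - 2·42 = 75 and Qs = 3·42 - 86 = 40.
Producer surplus without the control is ½ · (49 - 86/3) · 61 = 3721/6.
With the ceiling, producers sell 40 units at 42, so PS = ½ · (42 - 86/3) · 40 = 800/3.
Change in producer surplus = 800/3 - 3721/6 = -353.5.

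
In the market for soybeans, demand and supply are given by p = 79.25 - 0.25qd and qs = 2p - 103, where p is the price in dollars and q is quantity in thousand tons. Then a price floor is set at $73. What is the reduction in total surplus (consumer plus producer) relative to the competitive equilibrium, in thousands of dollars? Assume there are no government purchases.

54

Rearranging demand gives qd = 317 - 4p. Without the control the market clears where 317 - 4p = 2p - 103, i.e. p* = 70 and q* = 37.
Because the floor (73) lies above the market-clearing price, it is binding.
At p = 73: qd = 317 - 4·73 = 25 and qs = 2·73 - 103 = 43.
Quantity traded falls to 25. At q = 25 the demand price is (317 - 25)/4 = 73 and the supply price is (103 + 25)/2 = 64.
Deadweight loss = ½ · (73 - 64) · (37 - 25) = ½ · 9 · 12 = 54.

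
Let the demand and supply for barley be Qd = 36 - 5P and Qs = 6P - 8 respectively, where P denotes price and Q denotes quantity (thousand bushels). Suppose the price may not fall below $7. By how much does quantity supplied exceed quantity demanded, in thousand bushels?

33

Without the control the market clears where 36 - 5P = 6P - 8, i.e. P* = 4 and Q* = 16.
Because the floor (7) lies above the market-clearing price, it is binding.
At P = 7: Qd = 36 - 5·7 = 1 and Qs = 6·7 - 8 = 34.
Surplus = Qs - Qd = 34 - 1 = 33.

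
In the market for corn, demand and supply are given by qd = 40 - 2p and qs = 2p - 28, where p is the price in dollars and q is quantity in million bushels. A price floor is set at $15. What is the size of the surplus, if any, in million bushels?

Without the control the market clears where 40 - 2p = 2p - 28, i.e. p* = 17 and q* = 6.
The floor of 15 is below the equilibrium price 17, so it is not binding; the market clears at p* = 17, q* = 6.
Since the control does not bind, there is no surplus.

0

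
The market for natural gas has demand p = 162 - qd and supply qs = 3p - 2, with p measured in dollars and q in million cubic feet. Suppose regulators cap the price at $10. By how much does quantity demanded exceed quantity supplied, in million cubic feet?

Rearranging demand gives qd = 162 - p. Equilibrium: 162 - p = 3p - 2, so 164 = 4p and p* = 41, q* = 121.
Because the ceiling (10) lies below the market-clearing price, it is binding.
At p = 10: qd = 162 - 10 = 152 and qs = 3·10 - 2 = 28.
Shortage = qd - qs = 152 - 28 = 124.

124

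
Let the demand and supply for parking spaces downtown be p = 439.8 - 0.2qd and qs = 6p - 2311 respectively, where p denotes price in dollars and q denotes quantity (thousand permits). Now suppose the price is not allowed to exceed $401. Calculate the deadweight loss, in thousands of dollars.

534.6

Rearranging demand gives qd = 2199 - 5p. Equilibrium: 2199 - 5p = 6p - 2311, so 4510 = 11p and p* = 410, q* = 149.
Since 401 < 410, the ceiling is binding.
At p = 401: qd = 2199 - 5·401 = 194 and qs = 6·401 - 2311 = 95.
Quantity traded falls to 95. At q = 95 the demand price is (2199 - 95)/5 = 420.8 and the supply price is (2311 + 95)/6 = 401.
Deadweight loss = ½ · (420.8 - 401) · (149 - 95) = ½ · 19.8 · 54 = 534.6.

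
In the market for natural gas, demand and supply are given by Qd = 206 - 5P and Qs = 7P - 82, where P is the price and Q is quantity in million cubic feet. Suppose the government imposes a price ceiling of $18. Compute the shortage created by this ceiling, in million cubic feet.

Without the control the market clears where 206 - 5P = 7P - 82, i.e. P* = 24 and Q* = 86.
Because the ceiling (18) lies below the market-clearing price, it is binding.
At P = 18: Qd = 206 - 5·18 = 116 and Qs = 7·18 - 82 = 44.
Shortage = Qd - Qs = 116 - 44 = 72.

72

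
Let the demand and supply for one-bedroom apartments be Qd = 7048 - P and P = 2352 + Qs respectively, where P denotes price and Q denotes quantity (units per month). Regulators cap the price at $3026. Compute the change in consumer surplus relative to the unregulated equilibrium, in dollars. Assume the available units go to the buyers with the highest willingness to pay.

-272862

Rearranging supply gives Qs = P - 2352. In a free market, 7048 - P = P - 2352 gives the equilibrium P* = 4700, Q* = 2348.
Because the ceiling (3026) lies below the market-clearing price, it is binding.
At P = 3026: Qd = 7048 - 3026 = 4022 and Qs = 3026 - 2352 = 674.
Consumer surplus without the control is ½ · (7048 - 4700) · 2348 = 2756552.
With the ceiling, 674 units are sold at 3026 (assume they go to the highest-value buyers). The demand price at Q = 674 is 6374, so CS = ½ · [(7048 - 3026) + (6374 - 3026)] · 674 = 2483690.
Change in consumer surplus = 2483690 - 2756552 = -272862.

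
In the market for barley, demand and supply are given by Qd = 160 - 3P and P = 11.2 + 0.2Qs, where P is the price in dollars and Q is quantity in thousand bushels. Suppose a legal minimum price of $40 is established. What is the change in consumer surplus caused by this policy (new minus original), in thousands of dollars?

-773.5

Rearranging supply gives Qs = 5P - 56. Equilibrium: 160 - 3P = 5P - 56, so 216 = 8P and P* = 27, Q* = 79.
The floor of 40 is above the equilibrium price 27, so it binds.
At P = 40: Qd = 160 - 3·40 = 40 and Qs = 5·40 - 56 = 144.
Consumer surplus without the control is ½ · (160/3 - 27) · 79 = 6241/6.
With the floor, consumers buy 40 units at 40, so CS = ½ · (160/3 - 40) · 40 = 800/3.
Change in consumer surplus = 800/3 - 6241/6 = -773.5.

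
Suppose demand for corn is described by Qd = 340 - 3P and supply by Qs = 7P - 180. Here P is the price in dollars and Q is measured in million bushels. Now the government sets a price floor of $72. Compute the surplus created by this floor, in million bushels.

200

In a free market, 340 - 3P = 7P - 180 gives the equilibrium P* = 52, Q* = 184.
The floor of 72 is above the equilibrium price 52, so it binds.
At P = 72: Qd = 340 - 3·72 = 124 and Qs = 7·72 - 180 = 324.
Surplus = Qs - Qd = 324 - 124 = 200.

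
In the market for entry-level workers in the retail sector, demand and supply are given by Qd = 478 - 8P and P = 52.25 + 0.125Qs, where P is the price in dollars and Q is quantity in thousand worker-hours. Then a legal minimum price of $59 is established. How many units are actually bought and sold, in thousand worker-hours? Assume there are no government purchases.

6

Rearranging supply gives Qs = 8P - 418. In a free market, 478 - 8P = 8P - 418 gives the equilibrium P* = 56, Q* = 30.
Because the floor (59) lies above the market-clearing price, it is binding.
At P = 59: Qd = 478 - 8·59 = 6 and Qs = 8·59 - 418 = 54.
The quantity actually transacted is the short side, demand: 6.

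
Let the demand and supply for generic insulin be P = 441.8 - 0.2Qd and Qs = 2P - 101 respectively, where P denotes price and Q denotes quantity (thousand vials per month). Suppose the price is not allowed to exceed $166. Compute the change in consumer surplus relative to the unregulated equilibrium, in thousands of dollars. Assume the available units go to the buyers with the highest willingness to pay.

27125.6

Rearranging demand gives Qd = 2209 - 5P. In a free market, 2209 - 5P = 2P - 101 gives the equilibrium P* = 330, Q* = 559.
Since 166 < 330, the ceiling is binding.
At P = 166: Qd = 2209 - 5·166 = 1379 and Qs = 2·166 - 101 = 231.
Consumer surplus without the control is ½ · (441.8 - 330) · 559 = 31248.1.
With the ceiling, 231 units are sold at 166 (assume they go to the highest-value buyers). The demand price at Q = 231 is 395.6, so CS = ½ · [(441.8 - 166) + (395.6 - 166)] · 231 = 58373.7.
Change in consumer surplus = 58373.7 - 31248.1 = 27125.6.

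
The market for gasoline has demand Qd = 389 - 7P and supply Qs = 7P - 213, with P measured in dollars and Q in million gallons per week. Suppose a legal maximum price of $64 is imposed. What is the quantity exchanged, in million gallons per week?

In a free market, 389 - 7P = 7P - 213 gives the equilibrium P* = 43, Q* = 88.
Since 64 is above P* = 43, the ceiling does not bind and the free-market outcome prevails.

88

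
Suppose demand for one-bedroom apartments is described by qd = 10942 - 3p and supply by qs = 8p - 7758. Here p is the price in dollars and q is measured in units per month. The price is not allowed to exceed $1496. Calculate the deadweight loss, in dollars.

In a free market, 10942 - 3p = 8p - 7758 gives the equilibrium p* = 1700, q* = 5842.
Because the ceiling (1496) lies below the market-clearing price, it is binding.
At p = 1496: qd = 10942 - 3·1496 = 6454 and qs = 8·1496 - 7758 = 4210.
Quantity traded falls to 4210. At q = 4210 the demand price is (10942 - 4210)/3 = 2244 and the supply price is (7758 + 4210)/8 = 1496.
Deadweight loss = ½ · (2244 - 1496) · (5842 - 4210) = ½ · 748 · 1632 = 610368.

610368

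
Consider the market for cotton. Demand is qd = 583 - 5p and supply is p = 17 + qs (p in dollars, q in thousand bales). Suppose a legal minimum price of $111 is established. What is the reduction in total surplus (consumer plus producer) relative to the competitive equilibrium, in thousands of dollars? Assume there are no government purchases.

1815

Rearranging supply gives qs = p - 17. In a free market, 583 - 5p = p - 17 gives the equilibrium p* = 100, q* = 83.
The floor of 111 is above the equilibrium price 100, so it binds.
At p = 111: qd = 583 - 5·111 = 28 and qs = 111 - 17 = 94.
Quantity traded falls to 28. At q = 28 the demand price is (583 - 28)/5 = 111 and the supply price is 17 + 28 = 45.
Deadweight loss = ½ · (111 - 45) · (83 - 28) = ½ · 66 · 55 = 1815.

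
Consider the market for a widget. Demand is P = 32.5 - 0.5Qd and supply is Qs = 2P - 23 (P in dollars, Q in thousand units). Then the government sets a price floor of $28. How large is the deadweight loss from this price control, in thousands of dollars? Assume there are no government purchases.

72

Rearranging demand gives Qd = 65 - 2P. Setting quantity demanded equal to quantity supplied, 65 - 2P = 2P - 23, gives P* = 22 and Q* = 21.
The floor of 28 is above the equilibrium price 22, so it binds.
At P = 28: Qd = 65 - 2·28 = 9 and Qs = 2·28 - 23 = 33.
Quantity traded falls to 9. At Q = 9 the demand price is (65 - 9)/2 = 28 and the supply price is (23 + 9)/2 = 16.
Deadweight loss = ½ · (28 - 16) · (21 - 9) = ½ · 12 · 12 = 72.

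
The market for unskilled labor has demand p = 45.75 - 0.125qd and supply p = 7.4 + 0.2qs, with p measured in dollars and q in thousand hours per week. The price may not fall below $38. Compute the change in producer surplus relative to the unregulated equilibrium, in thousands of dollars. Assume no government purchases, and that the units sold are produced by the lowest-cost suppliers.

120.4

Rearranging demand gives qd = 366 - 8p; rearranging supply gives qs = 5p - 37. Equilibrium: 366 - 8p = 5p - 37, so 403 = 13p and p* = 31, q* = 118.
The floor of 38 is above the equilibrium price 31, so it binds.
At p = 38: qd = 366 - 8·38 = 62 and qs = 5·38 - 37 = 153.
Producer surplus without the control is ½ · (31 - 7.4) · 118 = 1392.4.
With the floor, 62 units are sold at 38. The supply price at q = 62 is 19.8, so PS = ½ · [(38 - 7.4) + (38 - 19.8)] · 62 = 1512.8.
Change in producer surplus = 1512.8 - 1392.4 = 120.4.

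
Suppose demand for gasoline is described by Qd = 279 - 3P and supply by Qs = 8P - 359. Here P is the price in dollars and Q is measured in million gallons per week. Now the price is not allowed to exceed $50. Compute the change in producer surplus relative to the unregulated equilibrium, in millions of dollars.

Setting quantity demanded equal to quantity supplied, 279 - 3P = 8P - 359, gives P* = 58 and Q* = 105.
The ceiling of 50 is below the equilibrium price 58, so it binds.
At P = 50: Qd = 279 - 3·50 = 129 and Qs = 8·50 - 359 = 41.
Producer surplus without the control is ½ · (58 - 44.875) · 105 = 689.0625.
With the ceiling, producers sell 41 units at 50, so PS = ½ · (50 - 44.875) · 41 = 105.0625.
Change in producer surplus = 105.0625 - 689.0625 = -584.

-584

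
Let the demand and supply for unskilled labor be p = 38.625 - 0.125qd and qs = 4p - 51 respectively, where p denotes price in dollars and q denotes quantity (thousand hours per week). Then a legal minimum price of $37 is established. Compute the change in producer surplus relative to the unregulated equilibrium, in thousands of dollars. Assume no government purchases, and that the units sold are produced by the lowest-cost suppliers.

-301

Rearranging demand gives qd = 309 - 8p. Setting quantity demanded equal to quantity supplied, 309 - 8p = 4p - 51, gives p* = 30 and q* = 69.
The floor of 37 is above the equilibrium price 30, so it binds.
At p = 37: qd = 309 - 8·37 = 13 and qs = 4·37 - 51 = 97.
Producer surplus without the control is ½ · (30 - 12.75) · 69 = 595.125.
With the floor, 13 units are sold at 37. The supply price at q = 13 is 16, so PS = ½ · [(37 - 12.75) + (37 - 16)] · 13 = 294.125.
Change in producer surplus = 294.125 - 595.125 = -301.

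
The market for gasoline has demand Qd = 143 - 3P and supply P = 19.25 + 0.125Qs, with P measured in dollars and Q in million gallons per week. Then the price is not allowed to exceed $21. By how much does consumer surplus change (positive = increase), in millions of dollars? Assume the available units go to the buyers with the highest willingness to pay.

Rearranging supply gives Qs = 8P - 154. In a free market, 143 - 3P = 8P - 154 gives the equilibrium P* = 27, Q* = 62.
Since 21 < 27, the ceiling is binding.
At P = 21: Qd = 143 - 3·21 = 80 and Qs = 8·21 - 154 = 14.
Consumer surplus without the control is ½ · (143/3 - 27) · 62 = 1922/3.
With the ceiling, 14 units are sold at 21 (assume they go to the highest-value buyers). The demand price at Q = 14 is 43, so CS = ½ · [(143/3 - 21) + (43 - 21)] · 14 = 1022/3.
Change in consumer surplus = 1022/3 - 1922/3 = -300.

-300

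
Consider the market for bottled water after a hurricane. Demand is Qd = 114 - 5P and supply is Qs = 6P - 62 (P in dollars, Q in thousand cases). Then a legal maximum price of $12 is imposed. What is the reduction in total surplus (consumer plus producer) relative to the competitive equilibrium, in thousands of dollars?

Equilibrium: 114 - 5P = 6P - 62, so 176 = 11P and P* = 16, Q* = 34.
The ceiling of 12 is below the equilibrium price 16, so it binds.
At P = 12: Qd = 114 - 5·12 = 54 and Qs = 6·12 - 62 = 10.
Quantity traded falls to 10. At Q = 10 the demand price is (114 - 10)/5 = 20.8 and the supply price is (62 + 10)/6 = 12.
Deadweight loss = ½ · (20.8 - 12) · (34 - 10) = ½ · 8.8 · 24 = 105.6.

105.6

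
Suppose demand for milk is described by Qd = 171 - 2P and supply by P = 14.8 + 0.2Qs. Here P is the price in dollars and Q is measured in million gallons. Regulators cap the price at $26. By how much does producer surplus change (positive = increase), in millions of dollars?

-706.5

Rearranging supply gives Qs = 5P - 74. In a free market, 171 - 2P = 5P - 74 gives the equilibrium P* = 35, Q* = 101.
Since 26 < 35, the ceiling is binding.
At P = 26: Qd = 171 - 2·26 = 119 and Qs = 5·26 - 74 = 56.
Producer surplus without the control is ½ · (35 - 14.8) · 101 = 1020.1.
With the ceiling, producers sell 56 units at 26, so PS = ½ · (26 - 14.8) · 56 = 313.6.
Change in producer surplus = 313.6 - 1020.1 = -706.5.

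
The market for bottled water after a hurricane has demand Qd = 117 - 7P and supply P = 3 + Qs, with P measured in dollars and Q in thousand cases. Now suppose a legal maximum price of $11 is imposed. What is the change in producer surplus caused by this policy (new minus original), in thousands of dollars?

-40

Rearranging supply gives Qs = P - 3. Setting quantity demanded equal to quantity supplied, 117 - 7P = P - 3, gives P* = 15 and Q* = 12.
The ceiling of 11 is below the equilibrium price 15, so it binds.
At P = 11: Qd = 117 - 7·11 = 40 and Qs = 11 - 3 = 8.
Producer surplus without the control is ½ · (15 - 3) · 12 = 72.
With the ceiling, producers sell 8 units at 11, so PS = ½ · (11 - 3) · 8 = 32.
Change in producer surplus = 32 - 72 = -40.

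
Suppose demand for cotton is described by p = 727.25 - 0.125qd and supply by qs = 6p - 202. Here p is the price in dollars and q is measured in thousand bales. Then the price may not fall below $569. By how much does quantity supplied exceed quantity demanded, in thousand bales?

1946

Rearranging demand gives qd = 5818 - 8p. In a free market, 5818 - 8p = 6p - 202 gives the equilibrium p* = 430, q* = 2378.
Since 569 > 430, the floor is binding.
At p = 569: qd = 5818 - 8·569 = 1266 and qs = 6·569 - 202 = 3212.
Surplus = qs - qd = 3212 - 1266 = 1946.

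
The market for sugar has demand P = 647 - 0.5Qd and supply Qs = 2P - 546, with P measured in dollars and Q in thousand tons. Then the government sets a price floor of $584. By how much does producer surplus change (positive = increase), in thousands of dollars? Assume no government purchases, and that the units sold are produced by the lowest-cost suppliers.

Rearranging demand gives Qd = 1294 - 2P. In a free market, 1294 - 2P = 2P - 546 gives the equilibrium P* = 460, Q* = 374.
The floor of 584 is above the equilibrium price 460, so it binds.
At P = 584: Qd = 1294 - 2·584 = 126 and Qs = 2·584 - 546 = 622.
Producer surplus without the control is ½ · (460 - 273) · 374 = 34969.
With the floor, 126 units are sold at 584. The supply price at Q = 126 is 336, so PS = ½ · [(584 - 273) + (584 - 336)] · 126 = 35217.
Change in producer surplus = 35217 - 34969 = 248.

248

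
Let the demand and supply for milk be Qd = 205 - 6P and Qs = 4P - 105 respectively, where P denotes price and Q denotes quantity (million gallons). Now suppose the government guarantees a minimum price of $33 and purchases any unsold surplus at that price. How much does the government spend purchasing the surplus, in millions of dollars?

660

In a free market, 205 - 6P = 4P - 105 gives the equilibrium P* = 31, Q* = 19.
Since 33 > 31, the floor is binding.
At P = 33: Qd = 205 - 6·33 = 7 and Qs = 4·33 - 105 = 27.
Surplus = Qs - Qd = 20.
Government expenditure = surplus × support price = 20 × 33 = 660.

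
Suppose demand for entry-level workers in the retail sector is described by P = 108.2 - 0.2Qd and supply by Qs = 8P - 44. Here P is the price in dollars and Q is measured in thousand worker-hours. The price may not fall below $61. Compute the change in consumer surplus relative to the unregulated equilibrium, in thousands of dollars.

-4416

Rearranging demand gives Qd = 541 - 5P. Without the control the market clears where 541 - 5P = 8P - 44, i.e. P* = 45 and Q* = 316.
The floor of 61 is above the equilibrium price 45, so it binds.
At P = 61: Qd = 541 - 5·61 = 236 and Qs = 8·61 - 44 = 444.
Consumer surplus without the control is ½ · (108.2 - 45) · 316 = 9985.6.
With the floor, consumers buy 236 units at 61, so CS = ½ · (108.2 - 61) · 236 = 5569.6.
Change in consumer surplus = 5569.6 - 9985.6 = -4416.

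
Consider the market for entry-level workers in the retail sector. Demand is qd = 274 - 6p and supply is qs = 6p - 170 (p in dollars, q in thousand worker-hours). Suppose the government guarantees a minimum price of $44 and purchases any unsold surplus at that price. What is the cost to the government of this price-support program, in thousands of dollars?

3696

Without the control the market clears where 274 - 6p = 6p - 170, i.e. p* = 37 and q* = 52.
Because the floor (44) lies above the market-clearing price, it is binding.
At p = 44: qd = 274 - 6·44 = 10 and qs = 6·44 - 170 = 94.
Surplus = qs - qd = 84.
Government expenditure = surplus × support price = 84 × 44 = 3696.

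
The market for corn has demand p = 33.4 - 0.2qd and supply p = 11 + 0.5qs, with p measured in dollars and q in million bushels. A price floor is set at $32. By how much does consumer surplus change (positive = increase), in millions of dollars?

Rearranging demand gives qd = 167 - 5p; rearranging supply gives qs = 2p - 22. Equilibrium: 167 - 5p = 2p - 22, so 189 = 7p and p* = 27, q* = 32.
Since 32 > 27, the floor is binding.
At p = 32: qd = 167 - 5·32 = 7 and qs = 2·32 - 22 = 42.
Consumer surplus without the control is ½ · (33.4 - 27) · 32 = 102.4.
With the floor, consumers buy 7 units at 32, so CS = ½ · (33.4 - 32) · 7 = 4.9.
Change in consumer surplus = 4.9 - 102.4 = -97.5.

-97.5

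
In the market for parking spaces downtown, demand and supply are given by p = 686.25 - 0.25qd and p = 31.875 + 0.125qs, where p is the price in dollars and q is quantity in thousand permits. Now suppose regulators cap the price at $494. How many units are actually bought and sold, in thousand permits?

Rearranging demand gives qd = 2745 - 4p; rearranging supply gives qs = 8p - 255. In a free market, 2745 - 4p = 8p - 255 gives the equilibrium p* = 250, q* = 1745.
Since 494 is above p* = 250, the ceiling does not bind and the free-market outcome prevails.

1745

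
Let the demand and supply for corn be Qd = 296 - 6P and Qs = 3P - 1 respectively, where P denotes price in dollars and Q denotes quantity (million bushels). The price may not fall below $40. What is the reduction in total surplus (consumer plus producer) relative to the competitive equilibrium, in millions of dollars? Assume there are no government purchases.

Without the control the market clears where 296 - 6P = 3P - 1, i.e. P* = 33 and Q* = 98.
The floor of 40 is above the equilibrium price 33, so it binds.
At P = 40: Qd = 296 - 6·40 = 56 and Qs = 3·40 - 1 = 119.
Quantity traded falls to 56. At Q = 56 the demand price is (296 - 56)/6 = 40 and the supply price is (1 + 56)/3 = 19.
Deadweight loss = ½ · (40 - 19) · (98 - 56) = ½ · 21 · 42 = 441.

441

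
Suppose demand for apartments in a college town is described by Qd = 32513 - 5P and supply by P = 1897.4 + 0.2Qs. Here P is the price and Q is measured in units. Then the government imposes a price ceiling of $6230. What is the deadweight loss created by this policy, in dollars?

Rearranging supply gives Qs = 5P - 9487. Equilibrium: 32513 - 5P = 5P - 9487, so 42000 = 10P and P* = 4200, Q* = 11513.
Since 6230 is above P* = 4200, the ceiling does not bind and the free-market outcome prevails.
Since the control does not bind, no trades are prevented and deadweight loss is zero.

0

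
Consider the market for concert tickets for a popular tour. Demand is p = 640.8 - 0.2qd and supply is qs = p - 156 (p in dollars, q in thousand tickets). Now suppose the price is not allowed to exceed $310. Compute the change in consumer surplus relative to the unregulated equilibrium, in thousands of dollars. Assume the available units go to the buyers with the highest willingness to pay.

32250

Rearranging demand gives qd = 3204 - 5p. Without the control the market clears where 3204 - 5p = p - 156, i.e. p* = 560 and q* = 404.
Since 310 < 560, the ceiling is binding.
At p = 310: qd = 3204 - 5·310 = 1654 and qs = 310 - 156 = 154.
Consumer surplus without the control is ½ · (640.8 - 560) · 404 = 16321.6.
With the ceiling, 154 units are sold at 310 (assume they go to the highest-value buyers). The demand price at q = 154 is 610, so CS = ½ · [(640.8 - 310) + (610 - 310)] · 154 = 48571.6.
Change in consumer surplus = 48571.6 - 16321.6 = 32250.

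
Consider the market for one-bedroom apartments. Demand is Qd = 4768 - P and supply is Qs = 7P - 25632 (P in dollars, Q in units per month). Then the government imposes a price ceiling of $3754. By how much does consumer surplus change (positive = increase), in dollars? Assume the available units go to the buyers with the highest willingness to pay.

-22126

In a free market, 4768 - P = 7P - 25632 gives the equilibrium P* = 3800, Q* = 968.
Since 3754 < 3800, the ceiling is binding.
At P = 3754: Qd = 4768 - 3754 = 1014 and Qs = 7·3754 - 25632 = 646.
Consumer surplus without the control is ½ · (4768 - 3800) · 968 = 468512.
With the ceiling, 646 units are sold at 3754 (assume they go to the highest-value buyers). The demand price at Q = 646 is 4122, so CS = ½ · [(4768 - 3754) + (4122 - 3754)] · 646 = 446386.
Change in consumer surplus = 446386 - 468512 = -22126.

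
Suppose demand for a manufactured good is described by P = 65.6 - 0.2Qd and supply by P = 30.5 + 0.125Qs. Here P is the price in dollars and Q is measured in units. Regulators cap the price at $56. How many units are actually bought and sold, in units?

108

Rearranging demand gives Qd = 328 - 5P; rearranging supply gives Qs = 8P - 244. Without the control the market clears where 328 - 5P = 8P - 244, i.e. P* = 44 and Q* = 108.
The ceiling of 56 is above the equilibrium price 44, so it is not binding; the market clears at P* = 44, Q* = 108.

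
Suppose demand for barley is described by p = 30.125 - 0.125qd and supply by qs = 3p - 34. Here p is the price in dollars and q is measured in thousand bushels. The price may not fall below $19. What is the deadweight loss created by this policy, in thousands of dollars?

0

Rearranging demand gives qd = 241 - 8p. Equilibrium: 241 - 8p = 3p - 34, so 275 = 11p and p* = 25, q* = 41.
Since 19 is below p* = 25, the floor does not bind and the free-market outcome prevails.
Since the control does not bind, no trades are prevented and deadweight loss is zero.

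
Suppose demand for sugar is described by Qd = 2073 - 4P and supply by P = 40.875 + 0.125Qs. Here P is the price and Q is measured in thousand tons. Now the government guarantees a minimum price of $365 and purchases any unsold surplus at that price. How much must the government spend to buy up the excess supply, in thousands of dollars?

722700

Rearranging supply gives Qs = 8P - 327. Equilibrium: 2073 - 4P = 8P - 327, so 2400 = 12P and P* = 200, Q* = 1273.
The floor of 365 is above the equilibrium price 200, so it binds.
At P = 365: Qd = 2073 - 4·365 = 613 and Qs = 8·365 - 327 = 2593.
Surplus = Qs - Qd = 1980.
Government expenditure = surplus × support price = 1980 × 365 = 722700.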